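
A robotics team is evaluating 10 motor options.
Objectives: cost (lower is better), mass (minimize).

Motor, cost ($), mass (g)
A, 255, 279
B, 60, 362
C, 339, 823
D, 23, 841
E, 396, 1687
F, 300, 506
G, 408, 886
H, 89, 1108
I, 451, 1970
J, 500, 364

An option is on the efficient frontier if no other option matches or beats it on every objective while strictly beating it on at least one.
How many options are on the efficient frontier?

3

A: not dominated (best mass).
B: not dominated.
C: dominated by A (cost 255≤339, mass 279≤823).
D: not dominated (best cost).
E: dominated by A (cost 255≤396, mass 279≤1687).
F: dominated by A (cost 255≤300, mass 279≤506).
G: dominated by A (cost 255≤408, mass 279≤886).
H: dominated by B (cost 60≤89, mass 362≤1108).
I: dominated by A (cost 255≤451, mass 279≤1970).
J: dominated by A (cost 255≤500, mass 279≤364).
Pareto-optimal: A, B, D → 3.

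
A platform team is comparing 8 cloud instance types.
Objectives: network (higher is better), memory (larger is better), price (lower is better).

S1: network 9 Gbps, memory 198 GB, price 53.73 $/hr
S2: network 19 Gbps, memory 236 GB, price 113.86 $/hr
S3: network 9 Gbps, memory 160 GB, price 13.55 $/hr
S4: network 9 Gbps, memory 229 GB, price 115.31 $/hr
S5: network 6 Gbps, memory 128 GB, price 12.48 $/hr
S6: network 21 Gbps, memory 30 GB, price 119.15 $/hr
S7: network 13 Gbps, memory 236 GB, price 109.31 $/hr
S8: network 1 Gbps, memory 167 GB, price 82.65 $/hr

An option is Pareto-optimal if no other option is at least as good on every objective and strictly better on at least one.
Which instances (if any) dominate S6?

S1: worse on network (9 vs 21).
S2: worse on network (19 vs 21).
S3: worse on network (9 vs 21).
S4: worse on network (9 vs 21).
S5: worse on network (6 vs 21).
S7: worse on network (13 vs 21).
S8: worse on network (1 vs 21).
No option dominates S6.

none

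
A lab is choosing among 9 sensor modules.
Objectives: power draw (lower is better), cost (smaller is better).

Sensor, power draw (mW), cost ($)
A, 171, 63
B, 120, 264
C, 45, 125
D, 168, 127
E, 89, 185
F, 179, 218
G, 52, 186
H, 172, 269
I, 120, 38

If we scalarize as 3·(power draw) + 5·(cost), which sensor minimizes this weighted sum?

I

A: 3·171 + 5·63 = 828
B: 3·120 + 5·264 = 1680
C: 3·45 + 5·125 = 760
D: 3·168 + 5·127 = 1139
E: 3·89 + 5·185 = 1192
F: 3·179 + 5·218 = 1627
G: 3·52 + 5·186 = 1086
H: 3·172 + 5·269 = 1861
I: 3·120 + 5·38 = 550
Lowest: I at 550.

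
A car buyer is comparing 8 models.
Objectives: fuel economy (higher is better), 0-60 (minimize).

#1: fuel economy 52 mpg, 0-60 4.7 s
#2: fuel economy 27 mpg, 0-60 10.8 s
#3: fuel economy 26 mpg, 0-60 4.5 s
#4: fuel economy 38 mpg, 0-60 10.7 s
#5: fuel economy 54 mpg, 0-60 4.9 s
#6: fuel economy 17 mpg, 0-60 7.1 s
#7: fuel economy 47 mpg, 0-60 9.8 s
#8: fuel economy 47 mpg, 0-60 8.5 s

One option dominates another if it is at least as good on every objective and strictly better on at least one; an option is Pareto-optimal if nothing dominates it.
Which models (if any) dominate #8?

#1: fuel economy 52≥47, 0-60 4.7≤8.5 — dominates #8.
#5: fuel economy 54≥47, 0-60 4.9≤8.5 — dominates #8.
Others (#2, #3, #4, #6, #7) are each worse than #8 on at least one objective.

#1, #5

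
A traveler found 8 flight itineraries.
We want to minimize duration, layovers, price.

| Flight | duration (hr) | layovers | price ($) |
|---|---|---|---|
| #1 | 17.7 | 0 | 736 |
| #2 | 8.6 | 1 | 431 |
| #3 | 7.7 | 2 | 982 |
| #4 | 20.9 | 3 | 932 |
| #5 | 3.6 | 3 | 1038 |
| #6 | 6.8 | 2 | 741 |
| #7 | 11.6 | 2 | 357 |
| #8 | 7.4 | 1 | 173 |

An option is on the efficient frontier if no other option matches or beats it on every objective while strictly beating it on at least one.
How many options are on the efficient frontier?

4

#1: not dominated (best layovers).
#2: dominated by #8 (duration 7.4≤8.6, layovers 1≤1, price 173≤431).
#3: dominated by #6 (duration 6.8≤7.7, layovers 2≤2, price 741≤982).
#4: dominated by #1 (duration 17.7≤20.9, layovers 0≤3, price 736≤932).
#5: not dominated (best duration).
#6: not dominated.
#7: dominated by #8 (duration 7.4≤11.6, layovers 1≤2, price 173≤357).
#8: not dominated (best price).
Pareto-optimal: #1, #5, #6, #8 → 4.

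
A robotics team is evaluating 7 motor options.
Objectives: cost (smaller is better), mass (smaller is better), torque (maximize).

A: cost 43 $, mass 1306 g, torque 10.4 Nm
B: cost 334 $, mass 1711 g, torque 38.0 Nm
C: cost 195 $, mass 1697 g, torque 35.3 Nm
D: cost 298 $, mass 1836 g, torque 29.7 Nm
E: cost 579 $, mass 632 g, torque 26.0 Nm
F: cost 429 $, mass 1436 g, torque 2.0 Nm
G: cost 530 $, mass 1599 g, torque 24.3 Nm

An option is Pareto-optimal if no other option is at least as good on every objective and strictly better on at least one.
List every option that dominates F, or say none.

A

A: cost 43≤429, mass 1306≤1436, torque 10.4≥2.0 — dominates F.
Others (B, C, D, E, G) are each worse than F on at least one objective.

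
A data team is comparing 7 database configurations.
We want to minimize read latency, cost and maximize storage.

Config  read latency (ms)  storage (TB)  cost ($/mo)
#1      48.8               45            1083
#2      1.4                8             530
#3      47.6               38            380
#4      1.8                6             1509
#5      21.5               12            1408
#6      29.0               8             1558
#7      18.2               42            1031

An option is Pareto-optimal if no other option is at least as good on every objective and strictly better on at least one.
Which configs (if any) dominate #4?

#2: read latency 1.4≤1.8, storage 8≥6, cost 530≤1509 — dominates #4.
Others (#1, #3, #5, #6, #7) are each worse than #4 on at least one objective.

#2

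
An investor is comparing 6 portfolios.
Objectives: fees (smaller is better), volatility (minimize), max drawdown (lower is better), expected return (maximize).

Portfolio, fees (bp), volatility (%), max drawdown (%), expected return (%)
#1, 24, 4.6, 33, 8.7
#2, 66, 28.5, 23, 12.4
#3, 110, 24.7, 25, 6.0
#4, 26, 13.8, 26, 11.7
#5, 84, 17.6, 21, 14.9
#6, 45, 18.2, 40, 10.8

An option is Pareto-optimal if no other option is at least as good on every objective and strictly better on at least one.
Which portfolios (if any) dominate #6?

#4: fees 26≤45, volatility 13.8≤18.2, max drawdown 26≤40, expected return 11.7≥10.8 — dominates #6.
Others (#1, #2, #3, #5) are each worse than #6 on at least one objective.

#4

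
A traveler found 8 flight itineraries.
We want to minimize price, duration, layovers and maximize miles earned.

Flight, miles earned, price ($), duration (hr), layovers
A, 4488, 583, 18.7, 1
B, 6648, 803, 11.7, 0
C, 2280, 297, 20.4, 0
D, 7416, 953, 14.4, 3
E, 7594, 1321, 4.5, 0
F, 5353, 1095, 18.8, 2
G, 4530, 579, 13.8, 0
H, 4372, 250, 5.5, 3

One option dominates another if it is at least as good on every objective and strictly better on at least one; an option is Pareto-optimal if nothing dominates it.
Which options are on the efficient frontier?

B, C, D, E, G, H

A: dominated by G (miles earned 4530≥4488, price 579≤583, duration 13.8≤18.7, layovers 0≤1).
B: not dominated.
C: not dominated.
D: not dominated.
E: not dominated (best miles earned).
F: dominated by B (miles earned 6648≥5353, price 803≤1095, duration 11.7≤18.8, layovers 0≤2).
G: not dominated.
H: not dominated (best price).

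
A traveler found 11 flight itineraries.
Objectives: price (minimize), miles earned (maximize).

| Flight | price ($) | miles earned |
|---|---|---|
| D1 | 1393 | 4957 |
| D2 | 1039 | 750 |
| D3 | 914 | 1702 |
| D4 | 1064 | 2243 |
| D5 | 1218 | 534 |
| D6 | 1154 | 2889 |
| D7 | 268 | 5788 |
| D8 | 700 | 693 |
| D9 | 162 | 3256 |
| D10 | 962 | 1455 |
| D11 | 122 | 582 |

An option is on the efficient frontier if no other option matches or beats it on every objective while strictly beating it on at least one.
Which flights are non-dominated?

D1: dominated by D7 (price 268≤1393, miles earned 5788≥4957).
D2: dominated by D3 (price 914≤1039, miles earned 1702≥750).
D3: dominated by D7 (price 268≤914, miles earned 5788≥1702).
D4: dominated by D7 (price 268≤1064, miles earned 5788≥2243).
D5: dominated by D2 (price 1039≤1218, miles earned 750≥534).
D6: dominated by D7 (price 268≤1154, miles earned 5788≥2889).
D7: not dominated (best miles earned).
D8: dominated by D7 (price 268≤700, miles earned 5788≥693).
D9: not dominated.
D10: dominated by D3 (price 914≤962, miles earned 1702≥1455).
D11: not dominated (best price).

D7, D9, D11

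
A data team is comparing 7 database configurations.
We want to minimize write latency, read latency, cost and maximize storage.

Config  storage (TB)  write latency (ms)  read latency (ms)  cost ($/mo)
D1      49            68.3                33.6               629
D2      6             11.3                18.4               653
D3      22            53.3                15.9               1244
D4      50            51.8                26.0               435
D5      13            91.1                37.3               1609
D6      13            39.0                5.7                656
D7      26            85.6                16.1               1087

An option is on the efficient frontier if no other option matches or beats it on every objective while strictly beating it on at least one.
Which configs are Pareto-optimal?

D2, D3, D4, D6, D7

D1: dominated by D4 (storage 50≥49, write latency 51.8≤68.3, read latency 26.0≤33.6, cost 435≤629).
D2: not dominated (best write latency).
D3: not dominated.
D4: not dominated (best storage).
D5: dominated by D1 (storage 49≥13, write latency 68.3≤91.1, read latency 33.6≤37.3, cost 629≤1609).
D6: not dominated (best read latency).
D7: not dominated.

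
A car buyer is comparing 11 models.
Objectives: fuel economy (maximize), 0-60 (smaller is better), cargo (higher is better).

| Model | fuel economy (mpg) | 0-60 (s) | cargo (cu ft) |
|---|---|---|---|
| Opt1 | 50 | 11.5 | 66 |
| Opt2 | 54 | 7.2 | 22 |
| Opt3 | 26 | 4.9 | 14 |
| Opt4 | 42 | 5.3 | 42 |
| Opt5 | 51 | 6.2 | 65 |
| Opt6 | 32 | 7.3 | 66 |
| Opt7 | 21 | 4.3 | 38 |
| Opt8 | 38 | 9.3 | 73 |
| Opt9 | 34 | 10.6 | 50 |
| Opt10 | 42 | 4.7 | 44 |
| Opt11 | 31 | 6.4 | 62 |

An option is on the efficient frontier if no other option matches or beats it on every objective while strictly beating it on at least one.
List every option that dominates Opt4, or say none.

Opt10

Opt10: fuel economy 42≥42, 0-60 4.7≤5.3, cargo 44≥42 — dominates Opt4.
Others (Opt1, Opt2, Opt3, Opt5, Opt6, Opt7, Opt8, Opt9, Opt11) are each worse than Opt4 on at least one objective.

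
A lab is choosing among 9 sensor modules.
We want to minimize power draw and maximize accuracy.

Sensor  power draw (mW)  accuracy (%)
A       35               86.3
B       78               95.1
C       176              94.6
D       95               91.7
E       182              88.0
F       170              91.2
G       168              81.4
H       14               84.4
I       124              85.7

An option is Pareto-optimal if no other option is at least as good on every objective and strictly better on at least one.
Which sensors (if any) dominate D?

B: power draw 78≤95, accuracy 95.1≥91.7 — dominates D.
Others (A, C, E, F, G, H, I) are each worse than D on at least one objective.

B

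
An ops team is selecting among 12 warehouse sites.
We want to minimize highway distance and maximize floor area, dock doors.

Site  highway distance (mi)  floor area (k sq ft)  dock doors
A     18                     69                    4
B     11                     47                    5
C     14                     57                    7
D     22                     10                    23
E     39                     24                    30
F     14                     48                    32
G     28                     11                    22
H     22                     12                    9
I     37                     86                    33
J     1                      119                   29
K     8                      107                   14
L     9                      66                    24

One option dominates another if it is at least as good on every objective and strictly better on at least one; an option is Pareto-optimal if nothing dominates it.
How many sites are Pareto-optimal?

3

A: dominated by J (highway distance 1≤18, floor area 119≥69, dock doors 29≥4).
B: dominated by J (highway distance 1≤11, floor area 119≥47, dock doors 29≥5).
C: dominated by J (highway distance 1≤14, floor area 119≥57, dock doors 29≥7).
D: dominated by F (highway distance 14≤22, floor area 48≥10, dock doors 32≥23).
E: dominated by F (highway distance 14≤39, floor area 48≥24, dock doors 32≥30).
F: not dominated.
G: dominated by F (highway distance 14≤28, floor area 48≥11, dock doors 32≥22).
H: dominated by F (highway distance 14≤22, floor area 48≥12, dock doors 32≥9).
I: not dominated (best dock doors).
J: not dominated (best highway distance).
K: dominated by J (highway distance 1≤8, floor area 119≥107, dock doors 29≥14).
L: dominated by J (highway distance 1≤9, floor area 119≥66, dock doors 29≥24).
Pareto-optimal: F, I, J → 3.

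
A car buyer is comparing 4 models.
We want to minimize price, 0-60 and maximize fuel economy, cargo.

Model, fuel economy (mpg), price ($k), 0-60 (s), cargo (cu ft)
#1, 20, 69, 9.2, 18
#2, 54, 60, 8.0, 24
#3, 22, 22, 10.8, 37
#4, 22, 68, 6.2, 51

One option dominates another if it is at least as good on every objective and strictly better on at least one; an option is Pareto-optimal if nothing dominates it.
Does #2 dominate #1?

Yes

#2 vs #1: fuel economy 54≥20, price 60≤69, 0-60 8.0≤9.2, cargo 24≥18 — #2 is at least as good on every objective with at least one strict improvement.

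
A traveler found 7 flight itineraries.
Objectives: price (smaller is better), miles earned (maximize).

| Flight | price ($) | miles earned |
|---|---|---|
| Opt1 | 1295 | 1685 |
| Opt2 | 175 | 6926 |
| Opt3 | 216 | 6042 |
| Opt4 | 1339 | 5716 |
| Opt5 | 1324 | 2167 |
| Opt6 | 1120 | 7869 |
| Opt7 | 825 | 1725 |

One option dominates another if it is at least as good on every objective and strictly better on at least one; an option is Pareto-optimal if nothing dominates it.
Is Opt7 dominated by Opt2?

Opt2 vs Opt7: price 175≤825, miles earned 6926≥1725 — Opt2 is at least as good on every objective with at least one strict improvement.

Yes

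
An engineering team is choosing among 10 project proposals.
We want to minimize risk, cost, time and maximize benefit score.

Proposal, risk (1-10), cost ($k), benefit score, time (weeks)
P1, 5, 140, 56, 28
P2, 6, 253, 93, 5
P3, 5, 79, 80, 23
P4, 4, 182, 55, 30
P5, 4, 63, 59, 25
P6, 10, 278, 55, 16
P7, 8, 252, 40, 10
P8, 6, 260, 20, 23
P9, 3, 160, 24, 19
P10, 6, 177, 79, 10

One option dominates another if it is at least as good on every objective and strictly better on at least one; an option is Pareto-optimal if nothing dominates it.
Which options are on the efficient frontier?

P1: dominated by P3 (risk 5≤5, cost 79≤140, benefit score 80≥56, time 23≤28).
P2: not dominated (best benefit score).
P3: not dominated.
P4: dominated by P5 (risk 4≤4, cost 63≤182, benefit score 59≥55, time 25≤30).
P5: not dominated (best cost).
P6: dominated by P2 (risk 6≤10, cost 253≤278, benefit score 93≥55, time 5≤16).
P7: dominated by P10 (risk 6≤8, cost 177≤252, benefit score 79≥40, time 10≤10).
P8: dominated by P2 (risk 6≤6, cost 253≤260, benefit score 93≥20, time 5≤23).
P9: not dominated (best risk).
P10: not dominated.

P2, P3, P5, P9, P10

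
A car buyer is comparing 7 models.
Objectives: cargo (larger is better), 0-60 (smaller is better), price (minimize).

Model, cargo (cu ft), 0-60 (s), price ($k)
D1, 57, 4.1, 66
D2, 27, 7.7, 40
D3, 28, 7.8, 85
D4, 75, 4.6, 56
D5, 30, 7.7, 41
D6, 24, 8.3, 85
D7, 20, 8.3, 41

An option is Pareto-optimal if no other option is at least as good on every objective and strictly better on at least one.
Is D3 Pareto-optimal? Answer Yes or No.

D1 vs D3: cargo 57≥28, 0-60 4.1≤7.8, price 66≤85 — D1 is at least as good on every objective and strictly better on at least one, so D1 dominates D3.

No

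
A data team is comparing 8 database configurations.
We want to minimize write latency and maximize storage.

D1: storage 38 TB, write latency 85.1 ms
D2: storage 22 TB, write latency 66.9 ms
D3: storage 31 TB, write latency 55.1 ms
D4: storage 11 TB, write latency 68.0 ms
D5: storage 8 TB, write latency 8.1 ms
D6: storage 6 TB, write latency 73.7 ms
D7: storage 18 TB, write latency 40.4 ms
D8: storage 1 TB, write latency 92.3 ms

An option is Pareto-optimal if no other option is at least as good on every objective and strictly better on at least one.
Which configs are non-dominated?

D1, D3, D5, D7

D1: not dominated (best storage).
D2: dominated by D3 (storage 31≥22, write latency 55.1≤66.9).
D3: not dominated.
D4: dominated by D2 (storage 22≥11, write latency 66.9≤68.0).
D5: not dominated (best write latency).
D6: dominated by D2 (storage 22≥6, write latency 66.9≤73.7).
D7: not dominated.
D8: dominated by D1 (storage 38≥1, write latency 85.1≤92.3).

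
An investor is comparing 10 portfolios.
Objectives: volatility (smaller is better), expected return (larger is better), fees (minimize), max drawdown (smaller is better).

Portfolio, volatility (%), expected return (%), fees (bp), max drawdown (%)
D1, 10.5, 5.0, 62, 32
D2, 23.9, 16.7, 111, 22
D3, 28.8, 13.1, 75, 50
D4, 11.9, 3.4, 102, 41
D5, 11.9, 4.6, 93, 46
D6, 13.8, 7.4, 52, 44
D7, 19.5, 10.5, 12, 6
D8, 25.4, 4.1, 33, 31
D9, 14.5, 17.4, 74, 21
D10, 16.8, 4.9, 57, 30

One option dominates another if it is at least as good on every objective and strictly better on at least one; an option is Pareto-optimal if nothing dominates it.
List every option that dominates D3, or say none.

D9

D9: volatility 14.5≤28.8, expected return 17.4≥13.1, fees 74≤75, max drawdown 21≤50 — dominates D3.
Others (D1, D2, D4, D5, D6, D7, D8, D10) are each worse than D3 on at least one objective.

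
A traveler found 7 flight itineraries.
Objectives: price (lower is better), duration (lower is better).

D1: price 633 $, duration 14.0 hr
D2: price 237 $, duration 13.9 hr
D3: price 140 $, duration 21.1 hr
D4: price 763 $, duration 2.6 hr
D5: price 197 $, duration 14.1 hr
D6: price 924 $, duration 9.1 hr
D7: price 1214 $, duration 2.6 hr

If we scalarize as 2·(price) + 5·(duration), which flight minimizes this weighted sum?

D3

D1: 2·633 + 5·14.0 = 1336.0
D2: 2·237 + 5·13.9 = 543.5
D3: 2·140 + 5·21.1 = 385.5
D4: 2·763 + 5·2.6 = 1539.0
D5: 2·197 + 5·14.1 = 464.5
D6: 2·924 + 5·9.1 = 1893.5
D7: 2·1214 + 5·2.6 = 2441.0
Lowest: D3 at 385.5.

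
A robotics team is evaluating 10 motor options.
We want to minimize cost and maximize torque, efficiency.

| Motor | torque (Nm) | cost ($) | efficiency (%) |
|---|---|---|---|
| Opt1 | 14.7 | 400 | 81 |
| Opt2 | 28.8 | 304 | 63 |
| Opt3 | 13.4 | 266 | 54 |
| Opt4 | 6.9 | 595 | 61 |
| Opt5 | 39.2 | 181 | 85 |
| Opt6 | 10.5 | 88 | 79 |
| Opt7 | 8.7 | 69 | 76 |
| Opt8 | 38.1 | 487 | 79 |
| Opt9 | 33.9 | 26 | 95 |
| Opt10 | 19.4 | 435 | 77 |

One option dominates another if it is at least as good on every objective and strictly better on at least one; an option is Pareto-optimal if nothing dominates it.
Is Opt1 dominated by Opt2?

Opt2 vs Opt1: Opt2 is worse on efficiency (63 vs 81), so it does not dominate Opt1.

No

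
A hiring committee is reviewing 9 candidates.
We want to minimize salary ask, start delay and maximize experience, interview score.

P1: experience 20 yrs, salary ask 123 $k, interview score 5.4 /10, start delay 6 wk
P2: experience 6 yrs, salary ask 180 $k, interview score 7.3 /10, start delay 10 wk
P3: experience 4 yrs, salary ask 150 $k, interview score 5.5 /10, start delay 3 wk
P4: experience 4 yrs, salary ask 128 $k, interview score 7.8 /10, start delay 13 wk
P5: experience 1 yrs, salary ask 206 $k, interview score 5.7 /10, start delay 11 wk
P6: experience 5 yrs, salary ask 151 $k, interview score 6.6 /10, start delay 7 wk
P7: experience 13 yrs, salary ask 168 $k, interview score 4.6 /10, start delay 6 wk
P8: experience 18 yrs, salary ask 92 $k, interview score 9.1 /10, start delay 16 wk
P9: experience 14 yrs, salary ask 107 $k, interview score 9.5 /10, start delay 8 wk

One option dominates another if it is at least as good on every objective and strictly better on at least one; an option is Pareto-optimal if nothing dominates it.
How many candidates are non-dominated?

P1: not dominated (best experience).
P2: dominated by P9 (experience 14≥6, salary ask 107≤180, interview score 9.5≥7.3, start delay 8≤10).
P3: not dominated (best start delay).
P4: dominated by P9 (experience 14≥4, salary ask 107≤128, interview score 9.5≥7.8, start delay 8≤13).
P5: dominated by P2 (experience 6≥1, salary ask 180≤206, interview score 7.3≥5.7, start delay 10≤11).
P6: not dominated.
P7: dominated by P1 (experience 20≥13, salary ask 123≤168, interview score 5.4≥4.6, start delay 6≤6).
P8: not dominated (best salary ask).
P9: not dominated (best interview score).
Pareto-optimal: P1, P3, P6, P8, P9 → 5.

5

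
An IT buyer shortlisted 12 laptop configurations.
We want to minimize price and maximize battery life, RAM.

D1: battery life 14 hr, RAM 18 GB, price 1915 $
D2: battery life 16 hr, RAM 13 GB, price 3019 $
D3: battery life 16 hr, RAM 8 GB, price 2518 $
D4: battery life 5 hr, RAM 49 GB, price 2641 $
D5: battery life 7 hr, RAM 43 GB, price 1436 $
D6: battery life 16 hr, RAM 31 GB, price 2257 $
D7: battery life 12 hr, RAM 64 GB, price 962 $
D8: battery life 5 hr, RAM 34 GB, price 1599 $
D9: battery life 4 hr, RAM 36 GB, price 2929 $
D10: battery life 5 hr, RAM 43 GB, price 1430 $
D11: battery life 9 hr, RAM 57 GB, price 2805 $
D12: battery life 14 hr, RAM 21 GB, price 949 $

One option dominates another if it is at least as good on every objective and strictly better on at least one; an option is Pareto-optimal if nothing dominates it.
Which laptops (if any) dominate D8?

D5, D7, D10

D5: battery life 7≥5, RAM 43≥34, price 1436≤1599 — dominates D8.
D7: battery life 12≥5, RAM 64≥34, price 962≤1599 — dominates D8.
D10: battery life 5≥5, RAM 43≥34, price 1430≤1599 — dominates D8.
Others (D1, D2, D3, D4, D6, D9, D11, D12) are each worse than D8 on at least one objective.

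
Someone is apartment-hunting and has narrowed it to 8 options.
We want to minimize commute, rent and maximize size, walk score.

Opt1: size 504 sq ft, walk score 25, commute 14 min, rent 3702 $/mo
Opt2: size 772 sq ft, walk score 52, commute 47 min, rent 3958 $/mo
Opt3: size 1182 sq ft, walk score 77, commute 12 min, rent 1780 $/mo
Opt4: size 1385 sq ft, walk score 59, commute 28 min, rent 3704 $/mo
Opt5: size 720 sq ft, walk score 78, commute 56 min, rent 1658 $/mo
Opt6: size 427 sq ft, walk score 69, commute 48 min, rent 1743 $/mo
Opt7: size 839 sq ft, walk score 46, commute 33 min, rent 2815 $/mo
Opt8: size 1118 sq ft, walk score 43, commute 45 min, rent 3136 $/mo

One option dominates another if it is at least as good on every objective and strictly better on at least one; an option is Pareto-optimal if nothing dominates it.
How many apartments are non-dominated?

Opt1: dominated by Opt3 (size 1182≥504, walk score 77≥25, commute 12≤14, rent 1780≤3702).
Opt2: dominated by Opt3 (size 1182≥772, walk score 77≥52, commute 12≤47, rent 1780≤3958).
Opt3: not dominated (best commute).
Opt4: not dominated (best size).
Opt5: not dominated (best walk score).
Opt6: not dominated.
Opt7: dominated by Opt3 (size 1182≥839, walk score 77≥46, commute 12≤33, rent 1780≤2815).
Opt8: dominated by Opt3 (size 1182≥1118, walk score 77≥43, commute 12≤45, rent 1780≤3136).
Pareto-optimal: Opt3, Opt4, Opt5, Opt6 → 4.

4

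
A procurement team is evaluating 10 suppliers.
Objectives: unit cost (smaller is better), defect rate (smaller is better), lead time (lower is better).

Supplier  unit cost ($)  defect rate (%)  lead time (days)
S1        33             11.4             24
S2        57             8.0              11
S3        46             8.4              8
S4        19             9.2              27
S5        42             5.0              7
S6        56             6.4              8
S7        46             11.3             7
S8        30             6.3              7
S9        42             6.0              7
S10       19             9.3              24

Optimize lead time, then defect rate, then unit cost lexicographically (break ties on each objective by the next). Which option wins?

S5

First minimize lead time: best is 7, kept {S5, S7, S8, S9}.
Then minimize defect rate: best is 5.0, kept {S5}.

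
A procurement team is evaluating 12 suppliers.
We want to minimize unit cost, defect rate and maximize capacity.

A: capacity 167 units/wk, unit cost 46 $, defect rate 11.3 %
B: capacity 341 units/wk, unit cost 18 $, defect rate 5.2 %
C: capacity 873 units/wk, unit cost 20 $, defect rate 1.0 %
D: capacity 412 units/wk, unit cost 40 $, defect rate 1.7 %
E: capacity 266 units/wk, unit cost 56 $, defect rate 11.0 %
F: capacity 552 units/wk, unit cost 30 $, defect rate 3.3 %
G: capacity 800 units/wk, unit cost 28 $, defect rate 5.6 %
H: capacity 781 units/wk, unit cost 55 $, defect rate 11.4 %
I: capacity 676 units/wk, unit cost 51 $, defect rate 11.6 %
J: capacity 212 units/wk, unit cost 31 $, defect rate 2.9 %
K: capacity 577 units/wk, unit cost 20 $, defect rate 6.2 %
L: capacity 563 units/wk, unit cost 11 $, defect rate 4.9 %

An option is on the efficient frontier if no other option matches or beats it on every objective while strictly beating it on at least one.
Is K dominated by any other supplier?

C vs K: capacity 873≥577, unit cost 20≤20, defect rate 1.0≤6.2 — C is at least as good on every objective and strictly better on at least one, so C dominates K.

Yes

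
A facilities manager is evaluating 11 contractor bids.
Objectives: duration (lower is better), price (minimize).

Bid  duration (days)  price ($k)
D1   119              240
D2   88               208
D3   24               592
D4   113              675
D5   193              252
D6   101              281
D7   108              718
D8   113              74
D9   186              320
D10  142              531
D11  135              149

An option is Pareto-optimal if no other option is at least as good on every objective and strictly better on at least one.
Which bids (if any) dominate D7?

D2, D3, D6

D2: duration 88≤108, price 208≤718 — dominates D7.
D3: duration 24≤108, price 592≤718 — dominates D7.
D6: duration 101≤108, price 281≤718 — dominates D7.
Others (D1, D4, D5, D8, D9, D10, D11) are each worse than D7 on at least one objective.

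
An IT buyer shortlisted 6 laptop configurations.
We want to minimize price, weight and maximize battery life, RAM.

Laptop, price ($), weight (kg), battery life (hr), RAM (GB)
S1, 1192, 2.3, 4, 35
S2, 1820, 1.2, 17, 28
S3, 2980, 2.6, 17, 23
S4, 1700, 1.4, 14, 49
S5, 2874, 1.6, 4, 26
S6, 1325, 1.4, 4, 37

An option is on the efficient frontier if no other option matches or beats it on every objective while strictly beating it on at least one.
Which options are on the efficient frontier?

S1: not dominated (best price).
S2: not dominated (best weight).
S3: dominated by S2 (price 1820≤2980, weight 1.2≤2.6, battery life 17≥17, RAM 28≥23).
S4: not dominated (best RAM).
S5: dominated by S2 (price 1820≤2874, weight 1.2≤1.6, battery life 17≥4, RAM 28≥26).
S6: not dominated.

S1, S2, S4, S6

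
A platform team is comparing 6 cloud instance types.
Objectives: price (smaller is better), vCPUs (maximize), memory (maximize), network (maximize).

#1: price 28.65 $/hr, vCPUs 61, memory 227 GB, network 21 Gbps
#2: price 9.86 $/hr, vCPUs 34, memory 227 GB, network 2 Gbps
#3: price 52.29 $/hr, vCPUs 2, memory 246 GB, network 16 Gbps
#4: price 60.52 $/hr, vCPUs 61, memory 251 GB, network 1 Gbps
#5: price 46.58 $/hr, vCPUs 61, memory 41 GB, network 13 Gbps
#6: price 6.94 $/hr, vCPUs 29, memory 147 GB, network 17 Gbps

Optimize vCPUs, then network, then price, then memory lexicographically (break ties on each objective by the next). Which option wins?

#1

First maximize vCPUs: best is 61, kept {#1, #4, #5}.
Then maximize network: best is 21, kept {#1}.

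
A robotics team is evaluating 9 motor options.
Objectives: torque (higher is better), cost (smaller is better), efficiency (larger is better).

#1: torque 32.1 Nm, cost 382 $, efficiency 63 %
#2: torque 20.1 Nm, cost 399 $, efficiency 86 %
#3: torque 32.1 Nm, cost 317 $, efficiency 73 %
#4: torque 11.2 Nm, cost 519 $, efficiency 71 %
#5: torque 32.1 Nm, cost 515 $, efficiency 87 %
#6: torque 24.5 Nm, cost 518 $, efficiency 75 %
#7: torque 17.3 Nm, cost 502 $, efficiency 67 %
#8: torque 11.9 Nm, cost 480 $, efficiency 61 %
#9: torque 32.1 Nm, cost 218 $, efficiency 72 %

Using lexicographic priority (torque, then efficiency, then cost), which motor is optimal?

First maximize torque: best is 32.1, kept {#1, #3, #5, #9}.
Then maximize efficiency: best is 87, kept {#5}.

#5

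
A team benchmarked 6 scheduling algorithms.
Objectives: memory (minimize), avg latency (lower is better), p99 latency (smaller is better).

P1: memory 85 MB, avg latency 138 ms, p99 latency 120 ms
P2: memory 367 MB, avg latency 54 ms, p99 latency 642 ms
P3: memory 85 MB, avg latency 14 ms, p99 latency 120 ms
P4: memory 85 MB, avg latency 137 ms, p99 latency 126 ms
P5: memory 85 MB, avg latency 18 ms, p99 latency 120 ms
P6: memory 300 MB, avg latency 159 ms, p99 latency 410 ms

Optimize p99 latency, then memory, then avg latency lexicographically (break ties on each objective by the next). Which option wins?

P3

First minimize p99 latency: best is 120, kept {P1, P3, P5}.
Then minimize memory: best is 85, kept {P1, P3, P5}.
Then minimize avg latency: best is 14, kept {P3}.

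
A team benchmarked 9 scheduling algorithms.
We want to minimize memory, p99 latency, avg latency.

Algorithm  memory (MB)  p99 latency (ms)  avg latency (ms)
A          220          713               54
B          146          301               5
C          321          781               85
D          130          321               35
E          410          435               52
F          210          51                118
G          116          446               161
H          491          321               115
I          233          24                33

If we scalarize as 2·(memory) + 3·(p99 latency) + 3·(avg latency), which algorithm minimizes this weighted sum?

A: 2·220 + 3·713 + 3·54 = 2741
B: 2·146 + 3·301 + 3·5 = 1210
C: 2·321 + 3·781 + 3·85 = 3240
D: 2·130 + 3·321 + 3·35 = 1328
E: 2·410 + 3·435 + 3·52 = 2281
F: 2·210 + 3·51 + 3·118 = 927
G: 2·116 + 3·446 + 3·161 = 2053
H: 2·491 + 3·321 + 3·115 = 2290
I: 2·233 + 3·24 + 3·33 = 637
Lowest: I at 637.

I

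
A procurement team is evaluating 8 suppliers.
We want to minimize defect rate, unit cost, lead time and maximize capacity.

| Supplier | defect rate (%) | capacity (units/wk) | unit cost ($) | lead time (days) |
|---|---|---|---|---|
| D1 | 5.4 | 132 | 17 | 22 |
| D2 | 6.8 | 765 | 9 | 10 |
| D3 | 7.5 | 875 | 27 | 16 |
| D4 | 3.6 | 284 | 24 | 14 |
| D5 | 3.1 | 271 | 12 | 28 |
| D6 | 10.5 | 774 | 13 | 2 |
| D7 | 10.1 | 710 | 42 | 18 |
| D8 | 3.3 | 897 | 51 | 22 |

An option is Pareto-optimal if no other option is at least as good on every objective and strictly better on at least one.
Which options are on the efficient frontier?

D1, D2, D3, D4, D5, D6, D8

D1: not dominated.
D2: not dominated (best unit cost).
D3: not dominated.
D4: not dominated.
D5: not dominated (best defect rate).
D6: not dominated (best lead time).
D7: dominated by D2 (defect rate 6.8≤10.1, capacity 765≥710, unit cost 9≤42, lead time 10≤18).
D8: not dominated (best capacity).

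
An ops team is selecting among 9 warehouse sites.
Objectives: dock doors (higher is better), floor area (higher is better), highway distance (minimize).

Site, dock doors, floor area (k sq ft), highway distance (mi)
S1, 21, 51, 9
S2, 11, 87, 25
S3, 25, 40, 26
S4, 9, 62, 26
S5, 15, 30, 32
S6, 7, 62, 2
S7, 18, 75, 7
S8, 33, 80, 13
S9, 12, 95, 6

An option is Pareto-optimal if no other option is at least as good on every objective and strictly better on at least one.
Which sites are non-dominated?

S1, S6, S7, S8, S9

S1: not dominated.
S2: dominated by S9 (dock doors 12≥11, floor area 95≥87, highway distance 6≤25).
S3: dominated by S8 (dock doors 33≥25, floor area 80≥40, highway distance 13≤26).
S4: dominated by S2 (dock doors 11≥9, floor area 87≥62, highway distance 25≤26).
S5: dominated by S1 (dock doors 21≥15, floor area 51≥30, highway distance 9≤32).
S6: not dominated (best highway distance).
S7: not dominated.
S8: not dominated (best dock doors).
S9: not dominated (best floor area).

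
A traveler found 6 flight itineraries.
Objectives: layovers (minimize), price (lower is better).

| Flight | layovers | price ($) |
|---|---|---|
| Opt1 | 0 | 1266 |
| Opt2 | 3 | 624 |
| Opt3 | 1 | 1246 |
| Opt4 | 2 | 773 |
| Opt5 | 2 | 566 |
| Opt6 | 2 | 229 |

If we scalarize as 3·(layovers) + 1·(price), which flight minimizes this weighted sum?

Opt1: 3·0 + 1·1266 = 1266
Opt2: 3·3 + 1·624 = 633
Opt3: 3·1 + 1·1246 = 1249
Opt4: 3·2 + 1·773 = 779
Opt5: 3·2 + 1·566 = 572
Opt6: 3·2 + 1·229 = 235
Lowest: Opt6 at 235.

Opt6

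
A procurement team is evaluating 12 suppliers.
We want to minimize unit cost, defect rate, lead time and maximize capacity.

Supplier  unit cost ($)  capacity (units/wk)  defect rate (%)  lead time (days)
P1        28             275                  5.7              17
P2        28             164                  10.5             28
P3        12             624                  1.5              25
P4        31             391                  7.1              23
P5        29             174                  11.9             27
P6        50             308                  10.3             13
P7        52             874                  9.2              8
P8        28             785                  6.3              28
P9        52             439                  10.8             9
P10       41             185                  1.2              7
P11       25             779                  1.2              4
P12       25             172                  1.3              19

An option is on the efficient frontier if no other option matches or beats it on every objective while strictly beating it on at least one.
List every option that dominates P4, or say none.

P11: unit cost 25≤31, capacity 779≥391, defect rate 1.2≤7.1, lead time 4≤23 — dominates P4.
Others (P1, P2, P3, P5, P6, P7, P8, P9, P10, P12) are each worse than P4 on at least one objective.

P11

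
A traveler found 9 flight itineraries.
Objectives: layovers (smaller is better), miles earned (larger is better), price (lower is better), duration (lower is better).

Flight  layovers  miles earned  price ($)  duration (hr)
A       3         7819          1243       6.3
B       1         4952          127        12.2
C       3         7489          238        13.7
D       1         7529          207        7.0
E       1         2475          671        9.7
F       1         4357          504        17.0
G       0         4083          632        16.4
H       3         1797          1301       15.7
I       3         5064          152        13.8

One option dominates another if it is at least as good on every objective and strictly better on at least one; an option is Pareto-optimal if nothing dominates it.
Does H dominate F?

H vs F: H is worse on layovers (3 vs 1), so it does not dominate F.

No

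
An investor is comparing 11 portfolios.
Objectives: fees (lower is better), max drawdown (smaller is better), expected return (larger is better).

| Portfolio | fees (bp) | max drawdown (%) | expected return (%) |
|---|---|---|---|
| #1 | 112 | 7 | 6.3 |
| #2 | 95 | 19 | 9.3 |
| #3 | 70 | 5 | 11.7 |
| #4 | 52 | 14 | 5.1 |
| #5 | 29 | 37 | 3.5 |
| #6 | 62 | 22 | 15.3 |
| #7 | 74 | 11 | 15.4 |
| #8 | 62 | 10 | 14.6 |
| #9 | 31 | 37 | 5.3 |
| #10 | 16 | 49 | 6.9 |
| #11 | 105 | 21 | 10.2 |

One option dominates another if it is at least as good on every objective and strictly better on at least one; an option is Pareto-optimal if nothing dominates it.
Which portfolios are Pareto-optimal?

#1: dominated by #3 (fees 70≤112, max drawdown 5≤7, expected return 11.7≥6.3).
#2: dominated by #3 (fees 70≤95, max drawdown 5≤19, expected return 11.7≥9.3).
#3: not dominated (best max drawdown).
#4: not dominated.
#5: not dominated.
#6: not dominated.
#7: not dominated (best expected return).
#8: not dominated.
#9: not dominated.
#10: not dominated (best fees).
#11: dominated by #3 (fees 70≤105, max drawdown 5≤21, expected return 11.7≥10.2).

#3, #4, #5, #6, #7, #8, #9, #10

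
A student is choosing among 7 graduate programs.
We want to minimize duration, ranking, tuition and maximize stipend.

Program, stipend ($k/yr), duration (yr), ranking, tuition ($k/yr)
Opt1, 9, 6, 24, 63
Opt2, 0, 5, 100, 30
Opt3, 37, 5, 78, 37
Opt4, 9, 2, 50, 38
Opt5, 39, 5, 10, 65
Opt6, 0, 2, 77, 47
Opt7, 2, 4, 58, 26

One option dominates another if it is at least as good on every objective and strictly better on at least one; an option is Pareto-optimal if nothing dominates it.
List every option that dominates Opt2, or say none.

Opt7

Opt7: stipend 2≥0, duration 4≤5, ranking 58≤100, tuition 26≤30 — dominates Opt2.
Others (Opt1, Opt3, Opt4, Opt5, Opt6) are each worse than Opt2 on at least one objective.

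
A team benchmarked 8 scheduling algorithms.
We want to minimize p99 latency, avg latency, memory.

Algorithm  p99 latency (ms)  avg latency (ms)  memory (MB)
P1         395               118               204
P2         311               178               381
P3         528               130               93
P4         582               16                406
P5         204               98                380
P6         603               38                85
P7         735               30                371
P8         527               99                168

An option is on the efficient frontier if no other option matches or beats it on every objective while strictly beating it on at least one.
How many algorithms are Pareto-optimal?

P1: not dominated.
P2: dominated by P5 (p99 latency 204≤311, avg latency 98≤178, memory 380≤381).
P3: not dominated.
P4: not dominated (best avg latency).
P5: not dominated (best p99 latency).
P6: not dominated (best memory).
P7: not dominated.
P8: not dominated.
Pareto-optimal: P1, P3, P4, P5, P6, P7, P8 → 7.

7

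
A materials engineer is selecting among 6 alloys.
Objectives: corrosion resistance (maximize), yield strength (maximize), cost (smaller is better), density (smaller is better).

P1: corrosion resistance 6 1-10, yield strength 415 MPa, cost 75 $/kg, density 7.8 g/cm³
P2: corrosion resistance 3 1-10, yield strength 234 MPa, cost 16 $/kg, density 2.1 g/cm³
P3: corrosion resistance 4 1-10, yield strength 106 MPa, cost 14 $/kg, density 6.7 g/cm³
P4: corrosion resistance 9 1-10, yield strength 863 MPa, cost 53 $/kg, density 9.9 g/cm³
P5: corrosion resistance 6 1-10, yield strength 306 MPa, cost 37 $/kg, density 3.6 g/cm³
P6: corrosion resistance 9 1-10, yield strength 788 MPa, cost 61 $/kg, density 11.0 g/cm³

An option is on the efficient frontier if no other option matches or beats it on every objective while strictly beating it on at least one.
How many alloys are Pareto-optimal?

P1: not dominated.
P2: not dominated (best density).
P3: not dominated (best cost).
P4: not dominated (best yield strength).
P5: not dominated.
P6: dominated by P4 (corrosion resistance 9≥9, yield strength 863≥788, cost 53≤61, density 9.9≤11.0).
Pareto-optimal: P1, P2, P3, P4, P5 → 5.

5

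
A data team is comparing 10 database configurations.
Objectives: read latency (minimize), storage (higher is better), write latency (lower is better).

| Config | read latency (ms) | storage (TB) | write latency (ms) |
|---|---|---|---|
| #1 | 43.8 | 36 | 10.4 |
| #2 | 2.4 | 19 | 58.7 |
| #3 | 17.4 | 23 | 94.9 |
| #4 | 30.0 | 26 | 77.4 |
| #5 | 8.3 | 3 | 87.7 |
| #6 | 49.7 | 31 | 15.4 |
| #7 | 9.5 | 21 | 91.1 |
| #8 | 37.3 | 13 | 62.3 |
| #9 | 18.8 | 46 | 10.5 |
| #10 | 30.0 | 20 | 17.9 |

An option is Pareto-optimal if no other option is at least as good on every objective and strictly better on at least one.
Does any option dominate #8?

Yes

#2 vs #8: read latency 2.4≤37.3, storage 19≥13, write latency 58.7≤62.3 — #2 is at least as good on every objective and strictly better on at least one, so #2 dominates #8.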